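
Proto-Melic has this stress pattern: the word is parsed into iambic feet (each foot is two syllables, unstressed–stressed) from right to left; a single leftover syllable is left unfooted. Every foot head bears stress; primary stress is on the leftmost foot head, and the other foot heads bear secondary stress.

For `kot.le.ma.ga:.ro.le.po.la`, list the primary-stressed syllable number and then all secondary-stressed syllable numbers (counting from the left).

primary 2, secondary 4, 6, 8

Parse right to left into iambic (σˈσ) feet: (kot.ˈle) (ma.ˈga:) (ro.ˈle) (po.ˈla).
Foot heads (stressed positions): 2, 4, 6, 8.
End Rule Leftmost: primary stress on the leftmost head = syllable 2.
Secondary stress on 4, 6, 8: kot.ˈle.ma.ˌga:.ro.ˌle.po.ˌla.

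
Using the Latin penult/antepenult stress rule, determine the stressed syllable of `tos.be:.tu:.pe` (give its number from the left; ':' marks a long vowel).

Classical Latin: stress the penult if heavy (long vowel or closed), else the antepenult.
Weights: 2 be: H, 3 tu: H, 4 pe L.
The penult (syllable 3, tu:) is heavy, so it takes stress.
Stress on syllable 3: tos.be:.ˈtu:.pe.

3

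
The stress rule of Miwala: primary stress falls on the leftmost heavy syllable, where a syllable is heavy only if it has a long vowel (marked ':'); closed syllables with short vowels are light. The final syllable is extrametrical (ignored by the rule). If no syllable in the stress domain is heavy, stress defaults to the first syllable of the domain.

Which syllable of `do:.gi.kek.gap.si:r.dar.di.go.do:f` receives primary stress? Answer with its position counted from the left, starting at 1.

The final syllable (9, do:f) is extrametrical; the stress domain is syllables 1–8.
Weights: 1 do: H, 2 gi L, 3 kek L, 4 gap L, 5 si:r H, 6 dar L, 7 di L, 8 go L.
Heavy syllables in the domain: 1, 5. The leftmost is syllable 1 (do:).
Primary stress: syllable 1 → ˈdo:.gi.kek.gap.si:r.dar.di.go.do:f.

1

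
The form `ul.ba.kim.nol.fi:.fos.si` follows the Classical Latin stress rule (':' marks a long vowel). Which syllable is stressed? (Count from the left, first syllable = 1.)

Classical Latin: stress the penult if heavy (long vowel or closed), else the antepenult.
Weights: 5 fi: H, 6 fos H, 7 si L.
The penult (syllable 6, fos) is heavy, so it takes stress.
Stress on syllable 6: ul.ba.kim.nol.fi:.ˈfos.si.

6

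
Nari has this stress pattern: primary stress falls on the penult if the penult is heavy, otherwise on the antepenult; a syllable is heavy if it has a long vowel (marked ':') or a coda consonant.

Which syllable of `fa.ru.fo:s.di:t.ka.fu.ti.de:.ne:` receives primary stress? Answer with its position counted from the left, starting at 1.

8

Weights: 7 ti L, 8 de: H, 9 ne: H.
The penult (syllable 8, de:) is heavy, so it takes stress.
Primary stress: syllable 8 → fa.ru.fo:s.di:t.ka.fu.ti.ˈde:.ne:.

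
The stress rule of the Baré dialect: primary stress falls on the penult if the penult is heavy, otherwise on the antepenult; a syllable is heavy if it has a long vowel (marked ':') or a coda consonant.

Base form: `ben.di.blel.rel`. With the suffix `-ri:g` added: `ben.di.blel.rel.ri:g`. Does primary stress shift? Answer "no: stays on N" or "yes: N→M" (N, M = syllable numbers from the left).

yes: 3→4

Base `ben.di.blel.rel` (4 syllables):
  Weights: 2 di L, 3 blel H, 4 rel H.
  The penult (syllable 3, blel) is heavy, so it takes stress.
  → primary stress on syllable 3.
Suffixed `ben.di.blel.rel.ri:g` (5 syllables):
  Weights: 3 blel H, 4 rel H, 5 ri:g H.
  The penult (syllable 4, rel) is heavy, so it takes stress.
  → primary stress on syllable 4.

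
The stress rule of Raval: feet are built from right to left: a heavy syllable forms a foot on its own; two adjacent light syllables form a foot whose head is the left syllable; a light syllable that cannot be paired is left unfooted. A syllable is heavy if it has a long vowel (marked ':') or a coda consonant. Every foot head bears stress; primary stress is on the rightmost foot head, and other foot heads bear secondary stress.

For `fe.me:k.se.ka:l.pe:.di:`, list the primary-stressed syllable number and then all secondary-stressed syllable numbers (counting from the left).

Weights: 1 fe L, 2 me:k H, 3 se L, 4 ka:l H, 5 pe: H, 6 di: H.
Parse right to left (heavy = foot alone; LL = one foot; stranded L unfooted): fe (ˈme:k) se (ˈka:l) (ˈpe:) (ˈdi:).
Foot heads: 2, 4, 5, 6.
Primary stress on the rightmost head = syllable 6.
Secondary stress on 2, 4, 5: fe.ˌme:k.se.ˌka:l.ˌpe:.ˈdi:.

primary 6, secondary 2, 4, 5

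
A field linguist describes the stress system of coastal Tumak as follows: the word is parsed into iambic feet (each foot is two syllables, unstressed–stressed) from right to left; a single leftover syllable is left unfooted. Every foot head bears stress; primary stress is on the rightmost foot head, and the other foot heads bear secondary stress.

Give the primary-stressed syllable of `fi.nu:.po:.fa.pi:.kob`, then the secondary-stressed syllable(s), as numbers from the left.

primary 6, secondary 2, 4

Parse right to left into iambic (σˈσ) feet: (fi.ˈnu:) (po:.ˈfa) (pi:.ˈkob).
Foot heads (stressed positions): 2, 4, 6.
End Rule Rightmost: primary stress on the rightmost head = syllable 6.
Secondary stress on 2, 4: fi.ˌnu:.po:.ˌfa.pi:.ˈkob.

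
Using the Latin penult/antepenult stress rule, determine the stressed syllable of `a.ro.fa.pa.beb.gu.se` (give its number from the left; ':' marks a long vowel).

Classical Latin: stress the penult if heavy (long vowel or closed), else the antepenult.
Weights: 5 beb H, 6 gu L, 7 se L.
The penult (syllable 6, gu) is light, so stress falls on the antepenult (syllable 5, beb).
Stress on syllable 5: a.ro.fa.pa.ˈbeb.gu.se.

5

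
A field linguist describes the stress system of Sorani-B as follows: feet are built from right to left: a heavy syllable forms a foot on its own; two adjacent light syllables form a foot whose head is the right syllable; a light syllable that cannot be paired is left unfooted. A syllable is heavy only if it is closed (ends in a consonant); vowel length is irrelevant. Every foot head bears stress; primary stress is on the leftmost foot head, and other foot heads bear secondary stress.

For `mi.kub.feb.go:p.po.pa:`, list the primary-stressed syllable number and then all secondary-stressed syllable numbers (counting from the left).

primary 2, secondary 3, 4, 6

Weights: 1 mi L, 2 kub H, 3 feb H, 4 go:p H, 5 po L, 6 pa: L.
Parse right to left (heavy = foot alone; LL = one foot; stranded L unfooted): mi (ˈkub) (ˈfeb) (ˈgo:p) (po.ˈpa:).
Foot heads: 2, 3, 4, 6.
Primary stress on the leftmost head = syllable 2.
Secondary stress on 3, 4, 6: mi.ˈkub.ˌfeb.ˌgo:p.po.ˌpa:.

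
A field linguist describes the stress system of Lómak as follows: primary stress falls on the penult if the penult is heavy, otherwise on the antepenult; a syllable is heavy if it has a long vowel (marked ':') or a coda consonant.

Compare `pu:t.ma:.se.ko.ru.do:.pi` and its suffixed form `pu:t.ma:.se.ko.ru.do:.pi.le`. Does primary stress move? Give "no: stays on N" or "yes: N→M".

Base `pu:t.ma:.se.ko.ru.do:.pi` (7 syllables):
  Weights: 5 ru L, 6 do: H, 7 pi L.
  The penult (syllable 6, do:) is heavy, so it takes stress.
  → primary stress on syllable 6.
Suffixed `pu:t.ma:.se.ko.ru.do:.pi.le` (8 syllables):
  Weights: 6 do: H, 7 pi L, 8 le L.
  The penult (syllable 7, pi) is light, so stress falls on the antepenult (syllable 6, do:).
  → primary stress on syllable 6.

no: stays on 6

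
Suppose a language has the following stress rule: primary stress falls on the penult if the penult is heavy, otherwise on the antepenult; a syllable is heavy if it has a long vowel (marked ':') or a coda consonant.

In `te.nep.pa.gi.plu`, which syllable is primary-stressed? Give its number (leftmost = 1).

3

Weights: 3 pa L, 4 gi L, 5 plu L.
The penult (syllable 4, gi) is light, so stress falls on the antepenult (syllable 3, pa).
Primary stress: syllable 3 → te.nep.ˈpa.gi.plu.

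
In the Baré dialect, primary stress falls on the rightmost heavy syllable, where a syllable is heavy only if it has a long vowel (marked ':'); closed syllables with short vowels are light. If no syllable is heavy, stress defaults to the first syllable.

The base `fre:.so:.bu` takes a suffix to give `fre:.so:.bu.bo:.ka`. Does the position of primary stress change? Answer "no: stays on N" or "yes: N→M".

yes: 2→4

Base `fre:.so:.bu` (3 syllables):
  Weights: 1 fre: H, 2 so: H, 3 bu L.
  Heavy syllables in the domain: 1, 2. The rightmost is syllable 2 (so:).
  → primary stress on syllable 2.
Suffixed `fre:.so:.bu.bo:.ka` (5 syllables):
  Weights: 1 fre: H, 2 so: H, 3 bu L, 4 bo: H, 5 ka L.
  Heavy syllables in the domain: 1, 2, 4. The rightmost is syllable 4 (bo:).
  → primary stress on syllable 4.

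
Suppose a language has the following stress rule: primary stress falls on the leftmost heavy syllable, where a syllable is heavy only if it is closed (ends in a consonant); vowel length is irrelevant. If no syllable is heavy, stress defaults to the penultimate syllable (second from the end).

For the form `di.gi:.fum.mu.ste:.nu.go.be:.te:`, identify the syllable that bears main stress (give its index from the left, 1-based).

Weights: 1 di L, 2 gi: L, 3 fum H, 4 mu L, 5 ste: L, 6 nu L, 7 go L, 8 be: L, 9 te: L.
Heavy syllables in the domain: 3. The leftmost is syllable 3 (fum).
Primary stress: syllable 3 → di.gi:.ˈfum.mu.ste:.nu.go.be:.te:.

3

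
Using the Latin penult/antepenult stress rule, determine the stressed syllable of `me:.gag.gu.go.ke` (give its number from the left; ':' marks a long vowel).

Classical Latin: stress the penult if heavy (long vowel or closed), else the antepenult.
Weights: 3 gu L, 4 go L, 5 ke L.
The penult (syllable 4, go) is light, so stress falls on the antepenult (syllable 3, gu).
Stress on syllable 3: me:.gag.ˈgu.go.ke.

3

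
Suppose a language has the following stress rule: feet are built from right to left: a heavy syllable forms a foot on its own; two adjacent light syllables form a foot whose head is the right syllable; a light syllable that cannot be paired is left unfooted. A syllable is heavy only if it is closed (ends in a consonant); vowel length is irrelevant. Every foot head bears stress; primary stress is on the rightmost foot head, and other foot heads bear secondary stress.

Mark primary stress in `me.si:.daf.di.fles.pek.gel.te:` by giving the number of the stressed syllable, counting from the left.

7

Weights: 1 me L, 2 si: L, 3 daf H, 4 di L, 5 fles H, 6 pek H, 7 gel H, 8 te: L.
Parse right to left (heavy = foot alone; LL = one foot; stranded L unfooted): (me.ˈsi:) (ˈdaf) di (ˈfles) (ˈpek) (ˈgel) te:.
Foot heads: 2, 3, 5, 6, 7.
Primary stress on the rightmost head = syllable 7.
Primary stress: syllable 7 → me.si:.daf.di.fles.pek.ˈgel.te:.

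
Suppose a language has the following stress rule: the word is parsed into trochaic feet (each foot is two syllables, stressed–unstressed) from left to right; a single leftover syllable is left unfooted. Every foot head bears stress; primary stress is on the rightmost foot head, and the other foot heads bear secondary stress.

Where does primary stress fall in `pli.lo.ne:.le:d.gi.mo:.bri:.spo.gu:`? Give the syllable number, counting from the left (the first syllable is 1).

7

Parse left to right into trochaic (ˈσσ) feet: (ˈpli.lo) (ˈne:.le:d) (ˈgi.mo:) (ˈbri:.spo) gu:. Syllable 9 is left unfooted.
Foot heads (stressed positions): 1, 3, 5, 7.
End Rule Rightmost: primary stress on the rightmost head = syllable 7.
Primary stress: syllable 7 → pli.lo.ne:.le:d.gi.mo:.ˈbri:.spo.gu:.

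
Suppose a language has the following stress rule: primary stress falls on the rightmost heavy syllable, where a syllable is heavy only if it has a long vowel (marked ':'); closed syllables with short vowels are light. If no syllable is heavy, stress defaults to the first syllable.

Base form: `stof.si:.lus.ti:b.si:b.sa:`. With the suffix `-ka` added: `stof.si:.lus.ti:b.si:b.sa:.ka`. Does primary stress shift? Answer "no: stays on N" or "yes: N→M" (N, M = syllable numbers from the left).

no: stays on 6

Base `stof.si:.lus.ti:b.si:b.sa:` (6 syllables):
  Weights: 1 stof L, 2 si: H, 3 lus L, 4 ti:b H, 5 si:b H, 6 sa: H.
  Heavy syllables in the domain: 2, 4, 5, 6. The rightmost is syllable 6 (sa:).
  → primary stress on syllable 6.
Suffixed `stof.si:.lus.ti:b.si:b.sa:.ka` (7 syllables):
  Weights: 1 stof L, 2 si: H, 3 lus L, 4 ti:b H, 5 si:b H, 6 sa: H, 7 ka L.
  Heavy syllables in the domain: 2, 4, 5, 6. The rightmost is syllable 6 (sa:).
  → primary stress on syllable 6.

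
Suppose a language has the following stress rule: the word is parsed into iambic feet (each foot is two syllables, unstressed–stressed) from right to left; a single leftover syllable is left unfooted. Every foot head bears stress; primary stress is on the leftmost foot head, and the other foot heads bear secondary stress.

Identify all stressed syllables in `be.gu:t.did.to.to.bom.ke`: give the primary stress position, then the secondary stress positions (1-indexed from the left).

primary 3, secondary 5, 7

Parse right to left into iambic (σˈσ) feet: be (gu:t.ˈdid) (to.ˈto) (bom.ˈke). Syllable 1 is left unfooted.
Foot heads (stressed positions): 3, 5, 7.
End Rule Leftmost: primary stress on the leftmost head = syllable 3.
Secondary stress on 5, 7: be.gu:t.ˈdid.to.ˌto.bom.ˌke.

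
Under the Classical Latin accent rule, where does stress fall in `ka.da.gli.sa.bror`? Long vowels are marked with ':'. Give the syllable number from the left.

3

Classical Latin: stress the penult if heavy (long vowel or closed), else the antepenult.
Weights: 3 gli L, 4 sa L, 5 bror H.
The penult (syllable 4, sa) is light, so stress falls on the antepenult (syllable 3, gli).
Stress on syllable 3: ka.da.ˈgli.sa.bror.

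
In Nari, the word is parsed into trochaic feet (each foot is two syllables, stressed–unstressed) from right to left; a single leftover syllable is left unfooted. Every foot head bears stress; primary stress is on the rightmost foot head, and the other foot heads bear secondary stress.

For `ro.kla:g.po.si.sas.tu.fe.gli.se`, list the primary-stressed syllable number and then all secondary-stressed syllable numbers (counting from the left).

primary 8, secondary 2, 4, 6

Parse right to left into trochaic (ˈσσ) feet: ro (ˈkla:g.po) (ˈsi.sas) (ˈtu.fe) (ˈgli.se). Syllable 1 is left unfooted.
Foot heads (stressed positions): 2, 4, 6, 8.
End Rule Rightmost: primary stress on the rightmost head = syllable 8.
Secondary stress on 2, 4, 6: ro.ˌkla:g.po.ˌsi.sas.ˌtu.fe.ˈgli.se.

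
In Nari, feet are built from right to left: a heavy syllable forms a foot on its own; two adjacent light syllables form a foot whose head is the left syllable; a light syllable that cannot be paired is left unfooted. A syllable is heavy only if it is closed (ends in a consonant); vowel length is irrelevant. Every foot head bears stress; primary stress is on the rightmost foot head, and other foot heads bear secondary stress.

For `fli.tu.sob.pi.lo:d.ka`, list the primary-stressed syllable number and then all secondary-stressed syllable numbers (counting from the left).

Weights: 1 fli L, 2 tu L, 3 sob H, 4 pi L, 5 lo:d H, 6 ka L.
Parse right to left (heavy = foot alone; LL = one foot; stranded L unfooted): (ˈfli.tu) (ˈsob) pi (ˈlo:d) ka.
Foot heads: 1, 3, 5.
Primary stress on the rightmost head = syllable 5.
Secondary stress on 1, 3: ˌfli.tu.ˌsob.pi.ˈlo:d.ka.

primary 5, secondary 1, 3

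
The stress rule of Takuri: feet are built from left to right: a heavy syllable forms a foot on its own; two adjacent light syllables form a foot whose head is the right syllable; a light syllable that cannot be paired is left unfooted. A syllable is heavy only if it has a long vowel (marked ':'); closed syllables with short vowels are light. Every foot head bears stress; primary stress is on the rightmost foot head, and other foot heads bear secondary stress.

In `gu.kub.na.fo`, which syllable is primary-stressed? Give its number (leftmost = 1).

Weights: 1 gu L, 2 kub L, 3 na L, 4 fo L.
Parse left to right (heavy = foot alone; LL = one foot; stranded L unfooted): (gu.ˈkub) (na.ˈfo).
Foot heads: 2, 4.
Primary stress on the rightmost head = syllable 4.
Primary stress: syllable 4 → gu.kub.na.ˈfo.

4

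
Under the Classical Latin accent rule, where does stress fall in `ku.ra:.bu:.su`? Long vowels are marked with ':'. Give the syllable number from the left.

3

Classical Latin: stress the penult if heavy (long vowel or closed), else the antepenult.
Weights: 2 ra: H, 3 bu: H, 4 su L.
The penult (syllable 3, bu:) is heavy, so it takes stress.
Stress on syllable 3: ku.ra:.ˈbu:.su.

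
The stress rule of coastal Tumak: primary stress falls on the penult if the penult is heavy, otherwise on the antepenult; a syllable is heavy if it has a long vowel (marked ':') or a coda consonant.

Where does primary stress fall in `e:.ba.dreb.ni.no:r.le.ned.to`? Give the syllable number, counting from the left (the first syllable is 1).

Weights: 6 le L, 7 ned H, 8 to L.
The penult (syllable 7, ned) is heavy, so it takes stress.
Primary stress: syllable 7 → e:.ba.dreb.ni.no:r.le.ˈned.to.

7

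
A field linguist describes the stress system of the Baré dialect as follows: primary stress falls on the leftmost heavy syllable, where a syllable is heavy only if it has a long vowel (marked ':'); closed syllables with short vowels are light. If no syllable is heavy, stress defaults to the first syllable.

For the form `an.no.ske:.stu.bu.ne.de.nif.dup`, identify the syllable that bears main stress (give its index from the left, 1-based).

Weights: 1 an L, 2 no L, 3 ske: H, 4 stu L, 5 bu L, 6 ne L, 7 de L, 8 nif L, 9 dup L.
Heavy syllables in the domain: 3. The leftmost is syllable 3 (ske:).
Primary stress: syllable 3 → an.no.ˈske:.stu.bu.ne.de.nif.dup.

3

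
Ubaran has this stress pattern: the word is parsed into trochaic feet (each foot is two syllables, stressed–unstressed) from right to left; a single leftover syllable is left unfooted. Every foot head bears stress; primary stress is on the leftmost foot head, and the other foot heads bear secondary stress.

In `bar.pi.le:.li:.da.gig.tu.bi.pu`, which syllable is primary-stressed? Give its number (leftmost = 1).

2

Parse right to left into trochaic (ˈσσ) feet: bar (ˈpi.le:) (ˈli:.da) (ˈgig.tu) (ˈbi.pu). Syllable 1 is left unfooted.
Foot heads (stressed positions): 2, 4, 6, 8.
End Rule Leftmost: primary stress on the leftmost head = syllable 2.
Primary stress: syllable 2 → bar.ˈpi.le:.li:.da.gig.tu.bi.pu.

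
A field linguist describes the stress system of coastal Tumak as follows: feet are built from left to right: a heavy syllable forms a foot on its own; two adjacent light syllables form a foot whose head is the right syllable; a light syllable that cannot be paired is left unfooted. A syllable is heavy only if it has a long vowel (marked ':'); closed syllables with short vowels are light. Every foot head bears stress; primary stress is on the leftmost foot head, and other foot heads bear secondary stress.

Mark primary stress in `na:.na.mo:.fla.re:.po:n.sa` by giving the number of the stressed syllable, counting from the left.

1

Weights: 1 na: H, 2 na L, 3 mo: H, 4 fla L, 5 re: H, 6 po:n H, 7 sa L.
Parse left to right (heavy = foot alone; LL = one foot; stranded L unfooted): (ˈna:) na (ˈmo:) fla (ˈre:) (ˈpo:n) sa.
Foot heads: 1, 3, 5, 6.
Primary stress on the leftmost head = syllable 1.
Primary stress: syllable 1 → ˈna:.na.mo:.fla.re:.po:n.sa.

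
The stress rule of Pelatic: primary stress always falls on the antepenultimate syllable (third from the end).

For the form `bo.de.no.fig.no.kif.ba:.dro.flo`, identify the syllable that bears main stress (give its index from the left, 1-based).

The word has 9 syllables; the antepenultimate syllable (third from the end) is syllable 7 (ba:).
Primary stress: syllable 7 → bo.de.no.fig.no.kif.ˈba:.dro.flo.

7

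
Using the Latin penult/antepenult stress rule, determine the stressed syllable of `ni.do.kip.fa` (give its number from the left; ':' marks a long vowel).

3

Classical Latin: stress the penult if heavy (long vowel or closed), else the antepenult.
Weights: 2 do L, 3 kip H, 4 fa L.
The penult (syllable 3, kip) is heavy, so it takes stress.
Stress on syllable 3: ni.do.ˈkip.fa.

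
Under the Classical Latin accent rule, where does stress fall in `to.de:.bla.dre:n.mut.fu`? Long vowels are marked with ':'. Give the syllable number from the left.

5

Classical Latin: stress the penult if heavy (long vowel or closed), else the antepenult.
Weights: 4 dre:n H, 5 mut H, 6 fu L.
The penult (syllable 5, mut) is heavy, so it takes stress.
Stress on syllable 5: to.de:.bla.dre:n.ˈmut.fu.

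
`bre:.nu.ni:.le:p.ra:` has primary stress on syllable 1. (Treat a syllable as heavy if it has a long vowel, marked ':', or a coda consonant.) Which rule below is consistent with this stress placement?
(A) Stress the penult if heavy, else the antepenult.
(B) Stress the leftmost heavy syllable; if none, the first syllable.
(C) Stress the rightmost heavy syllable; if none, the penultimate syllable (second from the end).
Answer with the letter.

Rule A → syllable 4 (observed: 1).
Rule B → syllable 1 ✓.
Rule C → syllable 5 (observed: 1).

B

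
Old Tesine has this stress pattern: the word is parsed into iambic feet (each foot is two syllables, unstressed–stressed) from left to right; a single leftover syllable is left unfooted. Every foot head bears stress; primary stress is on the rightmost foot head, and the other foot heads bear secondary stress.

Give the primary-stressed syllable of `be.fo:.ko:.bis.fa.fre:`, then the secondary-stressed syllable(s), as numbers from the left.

Parse left to right into iambic (σˈσ) feet: (be.ˈfo:) (ko:.ˈbis) (fa.ˈfre:).
Foot heads (stressed positions): 2, 4, 6.
End Rule Rightmost: primary stress on the rightmost head = syllable 6.
Secondary stress on 2, 4: be.ˌfo:.ko:.ˌbis.fa.ˈfre:.

primary 6, secondary 2, 4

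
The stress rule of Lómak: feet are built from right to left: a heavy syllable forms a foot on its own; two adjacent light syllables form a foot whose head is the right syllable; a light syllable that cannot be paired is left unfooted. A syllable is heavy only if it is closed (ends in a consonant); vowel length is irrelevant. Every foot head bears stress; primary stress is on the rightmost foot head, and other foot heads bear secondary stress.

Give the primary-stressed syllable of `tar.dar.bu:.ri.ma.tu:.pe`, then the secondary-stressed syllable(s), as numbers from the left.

Weights: 1 tar H, 2 dar H, 3 bu: L, 4 ri L, 5 ma L, 6 tu: L, 7 pe L.
Parse right to left (heavy = foot alone; LL = one foot; stranded L unfooted): (ˈtar) (ˈdar) bu: (ri.ˈma) (tu:.ˈpe).
Foot heads: 1, 2, 5, 7.
Primary stress on the rightmost head = syllable 7.
Secondary stress on 1, 2, 5: ˌtar.ˌdar.bu:.ri.ˌma.tu:.ˈpe.

primary 7, secondary 1, 2, 5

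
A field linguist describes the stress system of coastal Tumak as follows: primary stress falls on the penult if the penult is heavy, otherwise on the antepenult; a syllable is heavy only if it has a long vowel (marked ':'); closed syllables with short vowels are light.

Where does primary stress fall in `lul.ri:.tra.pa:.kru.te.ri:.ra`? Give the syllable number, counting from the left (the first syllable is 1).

Weights: 6 te L, 7 ri: H, 8 ra L.
The penult (syllable 7, ri:) is heavy, so it takes stress.
Primary stress: syllable 7 → lul.ri:.tra.pa:.kru.te.ˈri:.ra.

7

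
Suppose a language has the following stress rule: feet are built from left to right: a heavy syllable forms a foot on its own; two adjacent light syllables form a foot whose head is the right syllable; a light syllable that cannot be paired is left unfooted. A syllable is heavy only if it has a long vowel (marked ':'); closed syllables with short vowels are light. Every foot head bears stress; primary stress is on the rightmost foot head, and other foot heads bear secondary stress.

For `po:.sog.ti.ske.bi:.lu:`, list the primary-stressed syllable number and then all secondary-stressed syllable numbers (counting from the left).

Weights: 1 po: H, 2 sog L, 3 ti L, 4 ske L, 5 bi: H, 6 lu: H.
Parse left to right (heavy = foot alone; LL = one foot; stranded L unfooted): (ˈpo:) (sog.ˈti) ske (ˈbi:) (ˈlu:).
Foot heads: 1, 3, 5, 6.
Primary stress on the rightmost head = syllable 6.
Secondary stress on 1, 3, 5: ˌpo:.sog.ˌti.ske.ˌbi:.ˈlu:.

primary 6, secondary 1, 3, 5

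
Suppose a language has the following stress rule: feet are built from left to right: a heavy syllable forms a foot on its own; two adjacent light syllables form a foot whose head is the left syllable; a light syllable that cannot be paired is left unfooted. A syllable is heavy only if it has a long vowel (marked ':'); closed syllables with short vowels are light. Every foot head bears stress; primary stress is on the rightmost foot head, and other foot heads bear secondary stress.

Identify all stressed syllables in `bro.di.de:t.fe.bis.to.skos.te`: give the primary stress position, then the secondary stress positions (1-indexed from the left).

Weights: 1 bro L, 2 di L, 3 de:t H, 4 fe L, 5 bis L, 6 to L, 7 skos L, 8 te L.
Parse left to right (heavy = foot alone; LL = one foot; stranded L unfooted): (ˈbro.di) (ˈde:t) (ˈfe.bis) (ˈto.skos) te.
Foot heads: 1, 3, 4, 6.
Primary stress on the rightmost head = syllable 6.
Secondary stress on 1, 3, 4: ˌbro.di.ˌde:t.ˌfe.bis.ˈto.skos.te.

primary 6, secondary 1, 3, 4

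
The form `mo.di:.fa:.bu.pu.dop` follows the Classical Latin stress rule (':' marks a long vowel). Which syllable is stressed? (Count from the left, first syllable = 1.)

Classical Latin: stress the penult if heavy (long vowel or closed), else the antepenult.
Weights: 4 bu L, 5 pu L, 6 dop H.
The penult (syllable 5, pu) is light, so stress falls on the antepenult (syllable 4, bu).
Stress on syllable 4: mo.di:.fa:.ˈbu.pu.dop.

4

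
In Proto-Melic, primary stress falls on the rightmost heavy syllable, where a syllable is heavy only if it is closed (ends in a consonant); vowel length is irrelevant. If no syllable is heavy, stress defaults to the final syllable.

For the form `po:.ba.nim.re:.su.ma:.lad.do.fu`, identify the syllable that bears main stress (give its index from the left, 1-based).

Weights: 1 po: L, 2 ba L, 3 nim H, 4 re: L, 5 su L, 6 ma: L, 7 lad H, 8 do L, 9 fu L.
Heavy syllables in the domain: 3, 7. The rightmost is syllable 7 (lad).
Primary stress: syllable 7 → po:.ba.nim.re:.su.ma:.ˈlad.do.fu.

7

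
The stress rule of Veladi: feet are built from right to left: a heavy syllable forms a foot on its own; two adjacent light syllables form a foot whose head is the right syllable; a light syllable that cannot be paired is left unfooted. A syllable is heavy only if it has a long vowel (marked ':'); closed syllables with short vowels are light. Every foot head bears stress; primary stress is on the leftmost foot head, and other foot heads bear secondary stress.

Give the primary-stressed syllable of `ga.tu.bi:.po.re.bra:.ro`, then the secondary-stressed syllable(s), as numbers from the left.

primary 2, secondary 3, 5, 6

Weights: 1 ga L, 2 tu L, 3 bi: H, 4 po L, 5 re L, 6 bra: H, 7 ro L.
Parse right to left (heavy = foot alone; LL = one foot; stranded L unfooted): (ga.ˈtu) (ˈbi:) (po.ˈre) (ˈbra:) ro.
Foot heads: 2, 3, 5, 6.
Primary stress on the leftmost head = syllable 2.
Secondary stress on 3, 5, 6: ga.ˈtu.ˌbi:.po.ˌre.ˌbra:.ro.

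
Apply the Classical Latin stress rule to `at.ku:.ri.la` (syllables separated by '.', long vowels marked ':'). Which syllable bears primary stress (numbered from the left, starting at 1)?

2

Classical Latin: stress the penult if heavy (long vowel or closed), else the antepenult.
Weights: 2 ku: H, 3 ri L, 4 la L.
The penult (syllable 3, ri) is light, so stress falls on the antepenult (syllable 2, ku:).
Stress on syllable 2: at.ˈku:.ri.la.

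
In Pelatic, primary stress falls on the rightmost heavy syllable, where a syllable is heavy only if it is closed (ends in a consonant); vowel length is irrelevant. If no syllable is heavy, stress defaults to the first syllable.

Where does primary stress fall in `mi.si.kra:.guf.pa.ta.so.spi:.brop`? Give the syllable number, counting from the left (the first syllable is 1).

Weights: 1 mi L, 2 si L, 3 kra: L, 4 guf H, 5 pa L, 6 ta L, 7 so L, 8 spi: L, 9 brop H.
Heavy syllables in the domain: 4, 9. The rightmost is syllable 9 (brop).
Primary stress: syllable 9 → mi.si.kra:.guf.pa.ta.so.spi:.ˈbrop.

9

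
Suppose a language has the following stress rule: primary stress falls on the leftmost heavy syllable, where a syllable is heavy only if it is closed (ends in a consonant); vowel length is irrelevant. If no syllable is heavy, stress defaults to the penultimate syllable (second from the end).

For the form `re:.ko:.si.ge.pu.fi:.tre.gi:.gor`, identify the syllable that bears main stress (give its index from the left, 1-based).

9

Weights: 1 re: L, 2 ko: L, 3 si L, 4 ge L, 5 pu L, 6 fi: L, 7 tre L, 8 gi: L, 9 gor H.
Heavy syllables in the domain: 9. The leftmost is syllable 9 (gor).
Primary stress: syllable 9 → re:.ko:.si.ge.pu.fi:.tre.gi:.ˈgor.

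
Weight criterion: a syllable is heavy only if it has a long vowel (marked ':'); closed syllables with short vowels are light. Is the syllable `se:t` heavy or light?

heavy

`se:t`: long vowel, closed (coda /t/). Long vowel → heavy.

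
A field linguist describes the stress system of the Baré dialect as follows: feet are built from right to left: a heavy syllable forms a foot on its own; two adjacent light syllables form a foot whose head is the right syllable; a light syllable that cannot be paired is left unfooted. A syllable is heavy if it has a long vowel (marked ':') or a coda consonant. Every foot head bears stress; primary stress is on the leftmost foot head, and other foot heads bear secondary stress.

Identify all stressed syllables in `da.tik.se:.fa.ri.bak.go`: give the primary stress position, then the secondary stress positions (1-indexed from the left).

Weights: 1 da L, 2 tik H, 3 se: H, 4 fa L, 5 ri L, 6 bak H, 7 go L.
Parse right to left (heavy = foot alone; LL = one foot; stranded L unfooted): da (ˈtik) (ˈse:) (fa.ˈri) (ˈbak) go.
Foot heads: 2, 3, 5, 6.
Primary stress on the leftmost head = syllable 2.
Secondary stress on 3, 5, 6: da.ˈtik.ˌse:.fa.ˌri.ˌbak.go.

primary 2, secondary 3, 5, 6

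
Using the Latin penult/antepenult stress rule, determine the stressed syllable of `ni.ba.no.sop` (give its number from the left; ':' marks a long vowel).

2

Classical Latin: stress the penult if heavy (long vowel or closed), else the antepenult.
Weights: 2 ba L, 3 no L, 4 sop H.
The penult (syllable 3, no) is light, so stress falls on the antepenult (syllable 2, ba).
Stress on syllable 2: ni.ˈba.no.sop.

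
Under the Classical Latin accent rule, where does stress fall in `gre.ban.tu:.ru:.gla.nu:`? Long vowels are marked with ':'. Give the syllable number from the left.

4

Classical Latin: stress the penult if heavy (long vowel or closed), else the antepenult.
Weights: 4 ru: H, 5 gla L, 6 nu: H.
The penult (syllable 5, gla) is light, so stress falls on the antepenult (syllable 4, ru:).
Stress on syllable 4: gre.ban.tu:.ˈru:.gla.nu:.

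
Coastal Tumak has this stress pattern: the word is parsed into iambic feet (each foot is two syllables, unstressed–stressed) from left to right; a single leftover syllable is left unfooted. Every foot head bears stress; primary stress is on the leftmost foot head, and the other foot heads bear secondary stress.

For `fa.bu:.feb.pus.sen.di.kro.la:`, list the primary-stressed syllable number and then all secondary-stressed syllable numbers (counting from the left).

primary 2, secondary 4, 6, 8

Parse left to right into iambic (σˈσ) feet: (fa.ˈbu:) (feb.ˈpus) (sen.ˈdi) (kro.ˈla:).
Foot heads (stressed positions): 2, 4, 6, 8.
End Rule Leftmost: primary stress on the leftmost head = syllable 2.
Secondary stress on 4, 6, 8: fa.ˈbu:.feb.ˌpus.sen.ˌdi.kro.ˌla:.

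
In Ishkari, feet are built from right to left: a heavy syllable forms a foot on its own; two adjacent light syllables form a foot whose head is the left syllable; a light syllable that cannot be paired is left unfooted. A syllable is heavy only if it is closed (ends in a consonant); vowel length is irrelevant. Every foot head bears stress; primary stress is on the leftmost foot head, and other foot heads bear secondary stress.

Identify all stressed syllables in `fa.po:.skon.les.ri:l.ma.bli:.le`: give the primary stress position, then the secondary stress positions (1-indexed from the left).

primary 1, secondary 3, 4, 5, 7

Weights: 1 fa L, 2 po: L, 3 skon H, 4 les H, 5 ri:l H, 6 ma L, 7 bli: L, 8 le L.
Parse right to left (heavy = foot alone; LL = one foot; stranded L unfooted): (ˈfa.po:) (ˈskon) (ˈles) (ˈri:l) ma (ˈbli:.le).
Foot heads: 1, 3, 4, 5, 7.
Primary stress on the leftmost head = syllable 1.
Secondary stress on 3, 4, 5, 7: ˈfa.po:.ˌskon.ˌles.ˌri:l.ma.ˌbli:.le.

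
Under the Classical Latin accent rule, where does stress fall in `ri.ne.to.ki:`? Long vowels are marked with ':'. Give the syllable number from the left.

2

Classical Latin: stress the penult if heavy (long vowel or closed), else the antepenult.
Weights: 2 ne L, 3 to L, 4 ki: H.
The penult (syllable 3, to) is light, so stress falls on the antepenult (syllable 2, ne).
Stress on syllable 2: ri.ˈne.to.ki:.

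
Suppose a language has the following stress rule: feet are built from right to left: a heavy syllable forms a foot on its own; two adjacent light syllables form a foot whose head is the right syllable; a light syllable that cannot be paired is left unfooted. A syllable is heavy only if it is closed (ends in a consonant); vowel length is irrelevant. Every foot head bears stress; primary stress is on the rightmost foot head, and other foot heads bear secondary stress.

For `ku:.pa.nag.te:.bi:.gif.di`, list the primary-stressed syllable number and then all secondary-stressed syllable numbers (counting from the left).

Weights: 1 ku: L, 2 pa L, 3 nag H, 4 te: L, 5 bi: L, 6 gif H, 7 di L.
Parse right to left (heavy = foot alone; LL = one foot; stranded L unfooted): (ku:.ˈpa) (ˈnag) (te:.ˈbi:) (ˈgif) di.
Foot heads: 2, 3, 5, 6.
Primary stress on the rightmost head = syllable 6.
Secondary stress on 2, 3, 5: ku:.ˌpa.ˌnag.te:.ˌbi:.ˈgif.di.

primary 6, secondary 2, 3, 5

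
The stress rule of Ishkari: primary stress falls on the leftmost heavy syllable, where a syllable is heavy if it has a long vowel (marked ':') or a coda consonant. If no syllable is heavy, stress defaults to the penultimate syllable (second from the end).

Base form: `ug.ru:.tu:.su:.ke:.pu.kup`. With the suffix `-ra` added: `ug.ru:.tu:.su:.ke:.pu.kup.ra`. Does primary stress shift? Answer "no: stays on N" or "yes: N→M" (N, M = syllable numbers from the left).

no: stays on 1

Base `ug.ru:.tu:.su:.ke:.pu.kup` (7 syllables):
  Weights: 1 ug H, 2 ru: H, 3 tu: H, 4 su: H, 5 ke: H, 6 pu L, 7 kup H.
  Heavy syllables in the domain: 1, 2, 3, 4, 5, 7. The leftmost is syllable 1 (ug).
  → primary stress on syllable 1.
Suffixed `ug.ru:.tu:.su:.ke:.pu.kup.ra` (8 syllables):
  Weights: 1 ug H, 2 ru: H, 3 tu: H, 4 su: H, 5 ke: H, 6 pu L, 7 kup H, 8 ra L.
  Heavy syllables in the domain: 1, 2, 3, 4, 5, 7. The leftmost is syllable 1 (ug).
  → primary stress on syllable 1.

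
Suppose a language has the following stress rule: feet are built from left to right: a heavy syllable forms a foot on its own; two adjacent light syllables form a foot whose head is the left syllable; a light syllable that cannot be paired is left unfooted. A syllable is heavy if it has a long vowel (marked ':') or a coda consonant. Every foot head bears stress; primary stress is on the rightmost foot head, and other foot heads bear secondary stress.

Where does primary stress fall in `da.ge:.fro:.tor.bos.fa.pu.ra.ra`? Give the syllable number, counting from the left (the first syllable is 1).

Weights: 1 da L, 2 ge: H, 3 fro: H, 4 tor H, 5 bos H, 6 fa L, 7 pu L, 8 ra L, 9 ra L.
Parse left to right (heavy = foot alone; LL = one foot; stranded L unfooted): da (ˈge:) (ˈfro:) (ˈtor) (ˈbos) (ˈfa.pu) (ˈra.ra).
Foot heads: 2, 3, 4, 5, 6, 8.
Primary stress on the rightmost head = syllable 8.
Primary stress: syllable 8 → da.ge:.fro:.tor.bos.fa.pu.ˈra.ra.

8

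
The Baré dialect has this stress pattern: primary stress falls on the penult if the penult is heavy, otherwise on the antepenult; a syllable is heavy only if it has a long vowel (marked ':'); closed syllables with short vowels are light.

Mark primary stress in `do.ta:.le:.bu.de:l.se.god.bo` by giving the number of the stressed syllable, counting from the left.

6

Weights: 6 se L, 7 god L, 8 bo L.
The penult (syllable 7, god) is light, so stress falls on the antepenult (syllable 6, se).
Primary stress: syllable 6 → do.ta:.le:.bu.de:l.ˈse.god.bo.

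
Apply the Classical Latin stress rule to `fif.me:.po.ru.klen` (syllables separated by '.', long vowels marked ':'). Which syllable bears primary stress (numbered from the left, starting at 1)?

Classical Latin: stress the penult if heavy (long vowel or closed), else the antepenult.
Weights: 3 po L, 4 ru L, 5 klen H.
The penult (syllable 4, ru) is light, so stress falls on the antepenult (syllable 3, po).
Stress on syllable 3: fif.me:.ˈpo.ru.klen.

3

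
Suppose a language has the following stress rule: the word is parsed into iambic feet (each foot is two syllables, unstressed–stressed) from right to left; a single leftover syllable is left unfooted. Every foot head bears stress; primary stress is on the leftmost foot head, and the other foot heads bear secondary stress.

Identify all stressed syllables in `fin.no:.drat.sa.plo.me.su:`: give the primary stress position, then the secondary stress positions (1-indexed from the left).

Parse right to left into iambic (σˈσ) feet: fin (no:.ˈdrat) (sa.ˈplo) (me.ˈsu:). Syllable 1 is left unfooted.
Foot heads (stressed positions): 3, 5, 7.
End Rule Leftmost: primary stress on the leftmost head = syllable 3.
Secondary stress on 5, 7: fin.no:.ˈdrat.sa.ˌplo.me.ˌsu:.

primary 3, secondary 5, 7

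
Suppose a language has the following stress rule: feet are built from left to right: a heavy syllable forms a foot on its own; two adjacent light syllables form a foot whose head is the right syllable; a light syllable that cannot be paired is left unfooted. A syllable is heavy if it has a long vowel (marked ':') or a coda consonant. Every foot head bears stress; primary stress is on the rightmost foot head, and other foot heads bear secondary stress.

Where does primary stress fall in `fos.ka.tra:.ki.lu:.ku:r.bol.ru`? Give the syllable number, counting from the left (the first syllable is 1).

7

Weights: 1 fos H, 2 ka L, 3 tra: H, 4 ki L, 5 lu: H, 6 ku:r H, 7 bol H, 8 ru L.
Parse left to right (heavy = foot alone; LL = one foot; stranded L unfooted): (ˈfos) ka (ˈtra:) ki (ˈlu:) (ˈku:r) (ˈbol) ru.
Foot heads: 1, 3, 5, 6, 7.
Primary stress on the rightmost head = syllable 7.
Primary stress: syllable 7 → fos.ka.tra:.ki.lu:.ku:r.ˈbol.ru.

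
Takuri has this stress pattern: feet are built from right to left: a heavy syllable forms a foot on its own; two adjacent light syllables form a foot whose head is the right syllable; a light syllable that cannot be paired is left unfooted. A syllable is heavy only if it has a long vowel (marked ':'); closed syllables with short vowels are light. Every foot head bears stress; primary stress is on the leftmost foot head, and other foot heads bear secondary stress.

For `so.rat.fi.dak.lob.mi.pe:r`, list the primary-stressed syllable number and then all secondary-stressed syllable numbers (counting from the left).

primary 2, secondary 4, 6, 7

Weights: 1 so L, 2 rat L, 3 fi L, 4 dak L, 5 lob L, 6 mi L, 7 pe:r H.
Parse right to left (heavy = foot alone; LL = one foot; stranded L unfooted): (so.ˈrat) (fi.ˈdak) (lob.ˈmi) (ˈpe:r).
Foot heads: 2, 4, 6, 7.
Primary stress on the leftmost head = syllable 2.
Secondary stress on 4, 6, 7: so.ˈrat.fi.ˌdak.lob.ˌmi.ˌpe:r.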